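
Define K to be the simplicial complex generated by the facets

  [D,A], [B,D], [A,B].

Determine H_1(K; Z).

H_1 = Z.

K has 3 vertices, 3 edges.
rank ∂_1 = 2, rank ∂_2 = 0 ⇒ b_1 = 3 − 2 − 0 = 1. So H_1 = Z.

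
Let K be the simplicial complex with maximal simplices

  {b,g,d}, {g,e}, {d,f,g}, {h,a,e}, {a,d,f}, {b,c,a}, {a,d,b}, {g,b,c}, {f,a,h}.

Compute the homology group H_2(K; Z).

H_2 = 0.

We work with the vertex ordering a < b < c < d < e < f < g < h. The simplices of K, each written with vertices in increasing order, are:

  0-simplices (8): a, b, c, d, e, f, g, h
  1-simplices (16): ab, ac, ad, ae, af, ah, bc, bd, bg, cg, df, dg, eg, eh, fg, fh
  2-simplices (8): abc, abd, adf, aeh, afh, bcg, bdg, dfg

Hence C_0 ≅ Z^8, C_1 ≅ Z^16, C_2 ≅ Z^8.

Boundary ∂_1: C_1 → C_0 is given by ∂[p,q] = [q] − [p]. For instance
  ∂eh = h − e.
The 8×16 boundary matrix has rank 7 and Smith normal form diag(1,1,1,1,1,1,1).

∂_2: C_2 → C_1 maps a triangle to the signed sum of its edges. For instance
  ∂aeh = eh − ah + ae,
  ∂adf = df − af + ad.
The resulting 16×8 matrix has rank 8, and its Smith normal form has invariant factors (1,1,1,1,1,1,1,1).

From H_k ≅ ker(∂_k) / im(∂_{k+1}) we obtain:

  H_2: rank ker ∂_2 − rank ∂_3 = (8 − 8) − 0 = 0, and there is no ∂_3, so H_2 = 0.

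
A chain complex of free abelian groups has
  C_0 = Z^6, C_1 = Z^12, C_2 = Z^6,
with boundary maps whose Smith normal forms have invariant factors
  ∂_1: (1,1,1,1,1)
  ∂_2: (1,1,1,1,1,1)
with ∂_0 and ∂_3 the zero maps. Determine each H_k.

H_0 = Z,  H_1 = Z,  H_2 = 0.

H_0: b_0 = 6 − 0 − 5 = 1; torsion from ∂_1 factors > 1: none. So H_0 = Z.
H_1: b_1 = 12 − 5 − 6 = 1; torsion from ∂_2 factors > 1: none. So H_1 = Z.
H_2: b_2 = 6 − 6 − 0 = 0; torsion from ∂_3 factors > 1: none. So H_2 = 0.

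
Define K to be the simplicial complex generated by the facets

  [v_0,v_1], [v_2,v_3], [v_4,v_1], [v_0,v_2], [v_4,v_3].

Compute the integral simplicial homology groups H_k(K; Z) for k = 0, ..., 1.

We work with the vertex ordering v_0 < v_1 < v_2 < v_3 < v_4. The simplices of K, each written with vertices in increasing order, are:

  0-simplices (5): [v_0], [v_1], [v_2], [v_3], [v_4]
  1-simplices (5): [v_0,v_1], [v_0,v_2], [v_1,v_4], [v_2,v_3], [v_3,v_4]

giving chain groups C_0 ≅ Z^5, C_1 ≅ Z^5.

The boundary map ∂_1: C_1 → C_0 sends each edge [p,q] (with p < q) to q − p. For instance
  ∂[v_0,v_1] = [v_1] − [v_0].
The 5×5 boundary matrix has rank 4 and Smith normal form diag(1,1,1,1).

From H_k ≅ ker(∂_k) / im(∂_{k+1}) we obtain:

  H_0: rank C_0 − rank ∂_1 = 5 − 4 = 1, and the invariant factors of ∂_1 are all 1, so H_0 = Z.
  H_1: rank ker ∂_1 − rank ∂_2 = (5 − 4) − 0 = 1, and there is no ∂_2, so H_1 = Z.

(K is a triangulation of the circle S^1.)

H_0 = Z,  H_1 = Z.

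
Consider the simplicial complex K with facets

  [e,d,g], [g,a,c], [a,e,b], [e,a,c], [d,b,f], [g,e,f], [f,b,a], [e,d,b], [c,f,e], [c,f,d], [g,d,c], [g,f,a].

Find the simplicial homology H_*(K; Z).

H_0 = Z,  H_1 = Z/2,  H_2 = 0.

Take the total order a < b < c < d < e < f < g on the vertex set. Then K (dimension 2) consists of the simplices:

  0-simplices (7): a, b, c, d, e, f, g
  1-simplices (18): ab, ac, ae, af, ag, bd, be, bf, cd, ce, cf, cg, de, df, dg, ef, eg, fg
  2-simplices (12): abe, abf, ace, acg, afg, bde, bdf, cdf, cdg, cef, deg, efg

Hence C_0 ≅ Z^7, C_1 ≅ Z^18, C_2 ≅ Z^12.

The boundary map ∂_1: C_1 → C_0 sends each edge [p,q] (with p < q) to q − p. For instance
  ∂ce = e − c.
The resulting 7×18 matrix has rank 6, and its Smith normal form has invariant factors (1,1,1,1,1,1).

Boundary ∂_2: C_2 → C_1 acts by ∂[p,q,r] = [q,r] − [p,r] + [p,q]. For instance
  ∂deg = eg − dg + de,
  ∂ace = ce − ae + ac.
As a 18×12 matrix over Z this has rank 12, with invariant factors (1,1,1,1,1,1,1,1,1,1,1,2).

From H_k ≅ ker(∂_k) / im(∂_{k+1}) we obtain:

  H_0: rank C_0 − rank ∂_1 = 7 − 6 = 1, and the invariant factors of ∂_1 are all 1, so H_0 = Z.
  H_1: rank ker ∂_1 − rank ∂_2 = (18 − 6) − 12 = 0, and ∂_2 has invariant factor 2 > 1, so H_1 = Z/2.
  H_2: rank ker ∂_2 − rank ∂_3 = (12 − 12) − 0 = 0, and there is no ∂_3, so H_2 = 0.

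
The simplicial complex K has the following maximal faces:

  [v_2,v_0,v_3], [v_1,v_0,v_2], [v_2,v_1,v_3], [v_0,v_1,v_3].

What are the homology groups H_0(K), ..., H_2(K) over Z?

Fix the vertex order v_0 < v_1 < v_2 < v_3 and write every simplex with vertices in increasing order. Then dim K = 2 and the simplices of K are:

  0-simplices (4): [v_0], [v_1], [v_2], [v_3]
  1-simplices (6): [v_0,v_1], [v_0,v_2], [v_0,v_3], [v_1,v_2], [v_1,v_3], [v_2,v_3]
  2-simplices (4): [v_0,v_1,v_2], [v_0,v_1,v_3], [v_0,v_2,v_3], [v_1,v_2,v_3]

so the chain groups are C_0 ≅ Z^4, C_1 ≅ Z^6, C_2 ≅ Z^4.

Boundary ∂_1: C_1 → C_0 sends each edge [p,q] (with p < q) to q − p. For instance
  ∂[v_0,v_1] = [v_1] − [v_0].
As a 4×6 matrix over Z this has rank 3, with invariant factors (1,1,1).

Boundary ∂_2: C_2 → C_1 sends each 2-simplex [p,q,r] to [q,r] − [p,r] + [p,q]. For instance
  ∂[v_0,v_1,v_3] = [v_1,v_3] − [v_0,v_3] + [v_0,v_1],
  ∂[v_0,v_2,v_3] = [v_2,v_3] − [v_0,v_3] + [v_0,v_2].
The resulting 6×4 matrix has rank 3, and its Smith normal form has invariant factors (1,1,1).

Computing H_k = (kernel of ∂_k) / (image of ∂_{k+1}):

  H_0: rank C_0 − rank ∂_1 = 4 − 3 = 1, and the invariant factors of ∂_1 are all 1, so H_0 = Z.
  H_1: rank ker ∂_1 − rank ∂_2 = (6 − 3) − 3 = 0, and the invariant factors of ∂_2 are all 1, so H_1 = 0.
  H_2: rank ker ∂_2 − rank ∂_3 = (4 − 3) − 0 = 1, and there is no ∂_3, so H_2 = Z.

(K is a triangulation of the 2-sphere S^2.)

H_0 = Z,  H_1 = 0,  H_2 = Z.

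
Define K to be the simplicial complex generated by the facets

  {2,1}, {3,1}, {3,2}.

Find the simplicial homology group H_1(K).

H_1 ≅ Z.

Fix the vertex order 1 < 2 < 3 and write every simplex with vertices in increasing order. Then dim K = 1 and the simplices of K are:

  0-simplices (3): [1], [2], [3]
  1-simplices (3): [1,2], [1,3], [2,3]

giving chain groups C_0 ≅ Z^3, C_1 ≅ Z^3.

The boundary map ∂_1: C_1 → C_0 is given by ∂[p,q] = [q] − [p]. For instance
  ∂[1,2] = [2] − [1].
As a 3×3 matrix over Z this has rank 2, with invariant factors (1,1).

Now H_k = ker ∂_k / im ∂_{k+1}, so:

  H_1: rank ker ∂_1 − rank ∂_2 = (3 − 2) − 0 = 1, and there is no ∂_2, so H_1 = Z.

(K is a triangulation of the circle S^1.)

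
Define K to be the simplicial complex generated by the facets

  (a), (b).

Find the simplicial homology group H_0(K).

Fix the vertex order a < b and write every simplex with vertices in increasing order. Then dim K = 0 and the simplices of K are:

  0-simplices (2): a, b

Hence C_0 ≅ Z^2.

Now H_k = ker ∂_k / im ∂_{k+1}, so:

  H_0: rank C_0 − rank ∂_1 = 2 − 0 = 2, and there is no ∂_1, so H_0 ≅ Z^2.

H_0 ≅ Z^2.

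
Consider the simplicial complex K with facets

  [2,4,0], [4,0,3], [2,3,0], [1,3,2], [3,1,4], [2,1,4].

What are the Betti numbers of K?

Take the total order 0 < 1 < 2 < 3 < 4 on the vertex set. Then K (dimension 2) consists of the simplices:

  0-simplices (5): [0], [1], [2], [3], [4]
  1-simplices (9): [0,2], [0,3], [0,4], [1,2], [1,3], [1,4], [2,3], [2,4], [3,4]
  2-simplices (6): [0,2,3], [0,2,4], [0,3,4], [1,2,3], [1,2,4], [1,3,4]

Hence C_0 ≅ Z^5, C_1 ≅ Z^9, C_2 ≅ Z^6.

The boundary map ∂_1: C_1 → C_0 sends each edge [p,q] (with p < q) to q − p. For instance
  ∂[3,4] = [4] − [3].
As a 5×9 matrix over Z this has rank 4, with invariant factors (1,1,1,1).

∂_2: C_2 → C_1 sends each 2-simplex [p,q,r] to [q,r] − [p,r] + [p,q]. For instance
  ∂[0,2,3] = [2,3] − [0,3] + [0,2],
  ∂[0,2,4] = [2,4] − [0,4] + [0,2].
The resulting 9×6 matrix has rank 5, and its Smith normal form has invariant factors (1,1,1,1,1).

From H_k ≅ ker(∂_k) / im(∂_{k+1}) we obtain:

  H_0: rank C_0 − rank ∂_1 = 5 − 4 = 1, and the invariant factors of ∂_1 are all 1, so H_0 ≅ Z.
  H_1: rank ker ∂_1 − rank ∂_2 = (9 − 4) − 5 = 0, and the invariant factors of ∂_2 are all 1, so H_1 ≅ 0.
  H_2: rank ker ∂_2 − rank ∂_3 = (6 − 5) − 0 = 1, and there is no ∂_3, so H_2 ≅ Z.

As a check, the Euler characteristic is 5 − 9 + 6 = 2, which agrees with 1 − 0 + 1 = 2.

Hence the Betti numbers are b_0 = 1, b_1 = 0, b_2 = 1.

b_0 = 1, b_1 = 0, b_2 = 1.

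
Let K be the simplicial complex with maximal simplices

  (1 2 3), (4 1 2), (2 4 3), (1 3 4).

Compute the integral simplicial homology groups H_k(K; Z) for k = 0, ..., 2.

Order the vertices as 1 < 2 < 3 < 4. Listing each simplex with vertices in this order, K has dimension 2 with simplices:

  0-simplices (4): [1], [2], [3], [4]
  1-simplices (6): [1,2], [1,3], [1,4], [2,3], [2,4], [3,4]
  2-simplices (4): [1,2,3], [1,2,4], [1,3,4], [2,3,4]

so the chain groups are C_0 ≅ Z^4, C_1 ≅ Z^6, C_2 ≅ Z^4.

∂_1: C_1 → C_0 sends each edge [p,q] (with p < q) to q − p.
As a 4×6 matrix over Z this has rank 3, with invariant factors (1,1,1).

Boundary ∂_2: C_2 → C_1 acts by ∂[p,q,r] = [q,r] − [p,r] + [p,q]. For instance
  ∂[1,2,4] = [2,4] − [1,4] + [1,2],
  ∂[1,2,3] = [2,3] − [1,3] + [1,2].
The resulting 6×4 matrix has rank 3, and its Smith normal form has invariant factors (1,1,1).

From H_k ≅ ker(∂_k) / im(∂_{k+1}) we obtain:

  H_0: rank C_0 − rank ∂_1 = 4 − 3 = 1, and the invariant factors of ∂_1 are all 1, so H_0 = Z.
  H_1: rank ker ∂_1 − rank ∂_2 = (6 − 3) − 3 = 0, and the invariant factors of ∂_2 are all 1, so H_1 = 0.
  H_2: rank ker ∂_2 − rank ∂_3 = (4 − 3) − 0 = 1, and there is no ∂_3, so H_2 = Z.

As a check, the Euler characteristic is 4 − 6 + 4 = 2, which agrees with 1 − 0 + 1 = 2.
(K is a triangulation of the 2-sphere S^2.)

H_0 ≅ Z,  H_1 = 0,  H_2 ≅ Z.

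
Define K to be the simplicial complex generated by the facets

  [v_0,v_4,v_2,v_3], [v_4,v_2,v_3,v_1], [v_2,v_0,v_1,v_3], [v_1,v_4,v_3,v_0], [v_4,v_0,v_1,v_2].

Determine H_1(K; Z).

Order the vertices as v_0 < v_1 < v_2 < v_3 < v_4. Listing each simplex with vertices in this order, K has dimension 3 with simplices:

  0-simplices (5): [v_0], [v_1], [v_2], [v_3], [v_4]
  1-simplices (10): [v_0,v_1], [v_0,v_2], [v_0,v_3], [v_0,v_4], [v_1,v_2], [v_1,v_3], [v_1,v_4], [v_2,v_3], [v_2,v_4], [v_3,v_4]
  2-simplices (10): [v_0,v_1,v_2], [v_0,v_1,v_3], [v_0,v_1,v_4], [v_0,v_2,v_3], [v_0,v_2,v_4], [v_0,v_3,v_4], [v_1,v_2,v_3], [v_1,v_2,v_4], [v_1,v_3,v_4], [v_2,v_3,v_4]
  3-simplices (5): [v_0,v_1,v_2,v_3], [v_0,v_1,v_2,v_4], [v_0,v_1,v_3,v_4], [v_0,v_2,v_3,v_4], [v_1,v_2,v_3,v_4]

giving chain groups C_0 ≅ Z^5, C_1 ≅ Z^10, C_2 ≅ Z^10, C_3 ≅ Z^5.

Boundary ∂_1: C_1 → C_0 maps an edge to its endpoints' difference, ∂[p,q] = q − p.
As a 5×10 matrix over Z this has rank 4, with invariant factors (1,1,1,1).

Boundary ∂_2: C_2 → C_1 acts by ∂[p,q,r] = [q,r] − [p,r] + [p,q]. For instance
  ∂[v_0,v_1,v_2] = [v_1,v_2] − [v_0,v_2] + [v_0,v_1],
  ∂[v_0,v_2,v_4] = [v_2,v_4] − [v_0,v_4] + [v_0,v_2].
As a 10×10 matrix over Z this has rank 6, with invariant factors (1,1,1,1,1,1).

Boundary ∂_3: C_3 → C_2 sends each 3-simplex σ to the alternating sum Σ_i (−1)^i (σ with its i-th vertex removed). For instance
  ∂[v_0,v_1,v_2,v_3] = [v_1,v_2,v_3] − [v_0,v_2,v_3] + [v_0,v_1,v_3] − [v_0,v_1,v_2],
  ∂[v_0,v_2,v_3,v_4] = [v_2,v_3,v_4] − [v_0,v_3,v_4] + [v_0,v_2,v_4] − [v_0,v_2,v_3].
This gives a 10×5 integer matrix of rank 4; reducing to Smith normal form yields diagonal entries (1,1,1,1).

Computing H_k = (kernel of ∂_k) / (image of ∂_{k+1}):

  H_1: rank ker ∂_1 − rank ∂_2 = (10 − 4) − 6 = 0, and the invariant factors of ∂_2 are all 1, so H_1 = 0.

H_1 ≅ 0.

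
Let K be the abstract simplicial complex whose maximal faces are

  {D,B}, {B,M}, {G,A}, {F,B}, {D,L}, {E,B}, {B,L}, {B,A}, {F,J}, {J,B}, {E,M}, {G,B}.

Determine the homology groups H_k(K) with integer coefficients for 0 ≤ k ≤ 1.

Take the total order A < B < D < E < F < G < J < L < M on the vertex set. Then K (dimension 1) consists of the simplices:

  0-simplices (9): A, B, D, E, F, G, J, L, M
  1-simplices (12): AB, AG, BD, BE, BF, BG, BJ, BL, BM, DL, EM, FJ

giving chain groups C_0 ≅ Z^9, C_1 ≅ Z^12.

The boundary map ∂_1: C_1 → C_0 sends each edge [p,q] (with p < q) to q − p. For instance
  ∂EM = M − E.
The 9×12 boundary matrix has rank 8 and Smith normal form diag(1,1,1,1,1,1,1,1).

From H_k ≅ ker(∂_k) / im(∂_{k+1}) we obtain:

  H_0: rank C_0 − rank ∂_1 = 9 − 8 = 1, and the invariant factors of ∂_1 are all 1, so H_0 ≅ Z.
  H_1: rank ker ∂_1 − rank ∂_2 = (12 − 8) − 0 = 4, and there is no ∂_2, so H_1 ≅ Z^4.

(K is a triangulation of a wedge of 4 circles.)

H_0 ≅ Z,  H_1 ≅ Z^4.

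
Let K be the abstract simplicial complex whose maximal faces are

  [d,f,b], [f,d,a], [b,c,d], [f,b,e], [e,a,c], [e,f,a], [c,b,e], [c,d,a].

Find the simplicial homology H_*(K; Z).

H_0 ≅ Z,  H_1 = 0,  H_2 ≅ Z.

Fix the vertex order a < b < c < d < e < f and write every simplex with vertices in increasing order. Then dim K = 2 and the simplices of K are:

  0-simplices (6): a, b, c, d, e, f
  1-simplices (12): ac, ad, ae, af, bc, bd, be, bf, cd, ce, df, ef
  2-simplices (8): acd, ace, adf, aef, bcd, bce, bdf, bef

giving chain groups C_0 ≅ Z^6, C_1 ≅ Z^12, C_2 ≅ Z^8.

Boundary ∂_1: C_1 → C_0 is given by ∂[p,q] = [q] − [p]. For instance
  ∂ef = f − e.
As a 6×12 matrix over Z this has rank 5, with invariant factors (1,1,1,1,1).

∂_2: C_2 → C_1 maps a triangle to the signed sum of its edges. For instance
  ∂ace = ce − ae + ac,
  ∂bce = ce − be + bc.
The resulting 12×8 matrix has rank 7, and its Smith normal form has invariant factors (1,1,1,1,1,1,1).

Reading off H_k = ker ∂_k / im ∂_{k+1}:

  H_0: rank C_0 − rank ∂_1 = 6 − 5 = 1, and the invariant factors of ∂_1 are all 1, so H_0 = Z.
  H_1: rank ker ∂_1 − rank ∂_2 = (12 − 5) − 7 = 0, and the invariant factors of ∂_2 are all 1, so H_1 = 0.
  H_2: rank ker ∂_2 − rank ∂_3 = (8 − 7) − 0 = 1, and there is no ∂_3, so H_2 = Z.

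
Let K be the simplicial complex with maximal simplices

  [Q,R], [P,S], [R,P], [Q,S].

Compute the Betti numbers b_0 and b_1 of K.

b_0 = 1, b_1 = 1.

Order the vertices as P < Q < R < S. Listing each simplex with vertices in this order, K has dimension 1 with simplices:

  0-simplices (4): P, Q, R, S
  1-simplices (4): PR, PS, QR, QS

Hence C_0 ≅ Z^4, C_1 ≅ Z^4.

The boundary map ∂_1: C_1 → C_0 maps an edge to its endpoints' difference, ∂[p,q] = q − p.
As a 4×4 matrix over Z this has rank 3, with invariant factors (1,1,1).

From H_k ≅ ker(∂_k) / im(∂_{k+1}) we obtain:

  H_0: rank C_0 − rank ∂_1 = 4 − 3 = 1, and the invariant factors of ∂_1 are all 1, so H_0 ≅ Z.
  H_1: rank ker ∂_1 − rank ∂_2 = (4 − 3) − 0 = 1, and there is no ∂_2, so H_1 ≅ Z.

(K is a triangulation of the circle S^1.)

Hence the Betti numbers are b_0 = 1, b_1 = 1.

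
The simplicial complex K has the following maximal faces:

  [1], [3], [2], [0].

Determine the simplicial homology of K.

H_0 ≅ Z^4.

Order the vertices as 0 < 1 < 2 < 3. Listing each simplex with vertices in this order, K has dimension 0 with simplices:

  0-simplices (4): [0], [1], [2], [3]

giving chain groups C_0 ≅ Z^4.

Reading off H_k = ker ∂_k / im ∂_{k+1}:

  H_0: rank C_0 − rank ∂_1 = 4 − 0 = 4, and there is no ∂_1, so H_0 ≅ Z^4.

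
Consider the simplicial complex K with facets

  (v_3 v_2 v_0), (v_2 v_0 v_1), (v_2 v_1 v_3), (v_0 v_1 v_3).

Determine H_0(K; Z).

H_0 = Z.

Take the total order v_0 < v_1 < v_2 < v_3 on the vertex set. Then K (dimension 2) consists of the simplices:

  0-simplices (4): [v_0], [v_1], [v_2], [v_3]
  1-simplices (6): [v_0,v_1], [v_0,v_2], [v_0,v_3], [v_1,v_2], [v_1,v_3], [v_2,v_3]
  2-simplices (4): [v_0,v_1,v_2], [v_0,v_1,v_3], [v_0,v_2,v_3], [v_1,v_2,v_3]

giving chain groups C_0 ≅ Z^4, C_1 ≅ Z^6, C_2 ≅ Z^4.

∂_1: C_1 → C_0 sends each edge [p,q] (with p < q) to q − p.
The resulting 4×6 matrix has rank 3, and its Smith normal form has invariant factors (1,1,1).

Boundary ∂_2: C_2 → C_1 acts by ∂[p,q,r] = [q,r] − [p,r] + [p,q]. For instance
  ∂[v_1,v_2,v_3] = [v_2,v_3] − [v_1,v_3] + [v_1,v_2],
  ∂[v_0,v_2,v_3] = [v_2,v_3] − [v_0,v_3] + [v_0,v_2].
The 6×4 boundary matrix has rank 3 and Smith normal form diag(1,1,1).

Reading off H_k = ker ∂_k / im ∂_{k+1}:

  H_0: rank C_0 − rank ∂_1 = 4 − 3 = 1, and the invariant factors of ∂_1 are all 1, so H_0 ≅ Z.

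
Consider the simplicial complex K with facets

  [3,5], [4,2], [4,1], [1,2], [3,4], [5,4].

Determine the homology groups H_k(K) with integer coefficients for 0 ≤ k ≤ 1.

Order the vertices as 1 < 2 < 3 < 4 < 5. Listing each simplex with vertices in this order, K has dimension 1 with simplices:

  0-simplices (5): [1], [2], [3], [4], [5]
  1-simplices (6): [1,2], [1,4], [2,4], [3,4], [3,5], [4,5]

so the chain groups are C_0 ≅ Z^5, C_1 ≅ Z^6.

Boundary ∂_1: C_1 → C_0 maps an edge to its endpoints' difference, ∂[p,q] = q − p.
As a 5×6 matrix over Z this has rank 4, with invariant factors (1,1,1,1).

Computing H_k = (kernel of ∂_k) / (image of ∂_{k+1}):

  H_0: rank C_0 − rank ∂_1 = 5 − 4 = 1, and the invariant factors of ∂_1 are all 1, so H_0 = Z.
  H_1: rank ker ∂_1 − rank ∂_2 = (6 − 4) − 0 = 2, and there is no ∂_2, so H_1 = Z^2.

(K is a triangulation of a wedge of 2 circles.)

H_0 = Z,  H_1 = Z^2.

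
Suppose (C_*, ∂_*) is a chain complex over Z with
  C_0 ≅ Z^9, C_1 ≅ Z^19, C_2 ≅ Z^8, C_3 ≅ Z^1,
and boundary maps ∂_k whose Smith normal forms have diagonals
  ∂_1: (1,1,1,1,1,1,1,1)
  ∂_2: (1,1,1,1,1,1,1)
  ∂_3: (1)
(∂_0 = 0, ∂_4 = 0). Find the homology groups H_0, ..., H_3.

H_0 ≅ Z,  H_1 ≅ Z^4,  H_2 = 0,  H_3 = 0.

H_0: b_0 = 9 − 0 − 8 = 1; torsion from ∂_1 factors > 1: none. So H_0 ≅ Z.
H_1: b_1 = 19 − 8 − 7 = 4; torsion from ∂_2 factors > 1: none. So H_1 ≅ Z^4.
H_2: b_2 = 8 − 7 − 1 = 0; torsion from ∂_3 factors > 1: none. So H_2 ≅ 0.
H_3: b_3 = 1 − 1 − 0 = 0; torsion from ∂_4 factors > 1: none. So H_3 ≅ 0.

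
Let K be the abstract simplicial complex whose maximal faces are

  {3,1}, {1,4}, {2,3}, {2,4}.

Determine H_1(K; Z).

H_1 ≅ Z.

Take the total order 1 < 2 < 3 < 4 on the vertex set. Then K (dimension 1) consists of the simplices:

  0-simplices (4): [1], [2], [3], [4]
  1-simplices (4): [1,3], [1,4], [2,3], [2,4]

giving chain groups C_0 ≅ Z^4, C_1 ≅ Z^4.

The boundary map ∂_1: C_1 → C_0 sends each edge [p,q] (with p < q) to q − p. For instance
  ∂[2,4] = [4] − [2].
This gives a 4×4 integer matrix of rank 3; reducing to Smith normal form yields diagonal entries (1,1,1).

Computing H_k = (kernel of ∂_k) / (image of ∂_{k+1}):

  H_1: rank ker ∂_1 − rank ∂_2 = (4 − 3) − 0 = 1, and there is no ∂_2, so H_1 = Z.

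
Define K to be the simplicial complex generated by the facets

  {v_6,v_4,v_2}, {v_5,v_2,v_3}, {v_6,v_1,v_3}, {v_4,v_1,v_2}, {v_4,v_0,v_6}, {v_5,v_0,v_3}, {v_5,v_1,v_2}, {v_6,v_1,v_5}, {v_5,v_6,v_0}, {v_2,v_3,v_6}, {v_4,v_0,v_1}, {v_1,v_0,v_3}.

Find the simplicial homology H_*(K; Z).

H_0 ≅ Z,  H_1 ≅ Z/2,  H_2 = 0.

Order the vertices as v_0 < v_1 < v_2 < v_3 < v_4 < v_5 < v_6. Listing each simplex with vertices in this order, K has dimension 2 with simplices:

  0-simplices (7): [v_0], [v_1], [v_2], [v_3], [v_4], [v_5], [v_6]
  1-simplices (18): (18 of them)
  2-simplices (12): (12 of them)

Hence C_0 ≅ Z^7, C_1 ≅ Z^18, C_2 ≅ Z^12.

Boundary ∂_1: C_1 → C_0 is given by ∂[p,q] = [q] − [p].
The resulting 7×18 matrix has rank 6, and its Smith normal form has invariant factors (1,1,1,1,1,1).

Boundary ∂_2: C_2 → C_1 maps a triangle to the signed sum of its edges. For instance
  ∂[v_0,v_5,v_6] = [v_5,v_6] − [v_0,v_6] + [v_0,v_5],
  ∂[v_2,v_3,v_5] = [v_3,v_5] − [v_2,v_5] + [v_2,v_3].
This gives a 18×12 integer matrix of rank 12; reducing to Smith normal form yields diagonal entries (1,1,1,1,1,1,1,1,1,1,1,2).

Computing H_k = (kernel of ∂_k) / (image of ∂_{k+1}):

  H_0: rank C_0 − rank ∂_1 = 7 − 6 = 1, and the invariant factors of ∂_1 are all 1, so H_0 = Z.
  H_1: rank ker ∂_1 − rank ∂_2 = (18 − 6) − 12 = 0, and ∂_2 has invariant factor 2 > 1, so H_1 = Z/2.
  H_2: rank ker ∂_2 − rank ∂_3 = (12 − 12) − 0 = 0, and there is no ∂_3, so H_2 = 0.

As a check, the Euler characteristic is 7 − 18 + 12 = 1, which agrees with 1 − 0 + 0 = 1.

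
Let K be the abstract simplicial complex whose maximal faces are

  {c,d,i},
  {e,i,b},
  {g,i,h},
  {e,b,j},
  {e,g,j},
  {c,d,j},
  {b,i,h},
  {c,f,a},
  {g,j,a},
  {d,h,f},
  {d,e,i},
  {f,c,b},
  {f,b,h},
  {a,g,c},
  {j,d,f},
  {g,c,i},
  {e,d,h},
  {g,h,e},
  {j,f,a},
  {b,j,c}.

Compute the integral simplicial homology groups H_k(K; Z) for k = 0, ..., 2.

We work with the vertex ordering a < b < c < d < e < f < g < h < i < j. The simplices of K, each written with vertices in increasing order, are:

  0-simplices (10): a, b, c, d, e, f, g, h, i, j
  1-simplices (30): ac, af, ag, aj, bc, be, bf, bh, bi, bj, cd, cf, cg, ci, cj, de, df, dh, di, dj, eg, eh, ei, ej, fh, fj, gh, gi, gj, hi
  2-simplices (20): acf, acg, afj, agj, bcf, bcj, bei, bej, bfh, bhi, cdi, cdj, cgi, deh, dei, dfh, dfj, egh, egj, ghi

so the chain groups are C_0 ≅ Z^10, C_1 ≅ Z^30, C_2 ≅ Z^20.

Boundary ∂_1: C_1 → C_0 is given by ∂[p,q] = [q] − [p].
This gives a 10×30 integer matrix of rank 9; reducing to Smith normal form yields diagonal entries (1,1,1,1,1,1,1,1,1).

The boundary map ∂_2: C_2 → C_1 sends each 2-simplex [p,q,r] to [q,r] − [p,r] + [p,q]. For instance
  ∂bcf = cf − bf + bc,
  ∂bhi = hi − bi + bh.
The resulting 30×20 matrix has rank 20, and its Smith normal form has invariant factors (1,1,1,1,1,1,1,1,1,1,1,1,1,1,1,1,1,1,1,2).

Computing H_k = (kernel of ∂_k) / (image of ∂_{k+1}):

  H_0: rank C_0 − rank ∂_1 = 10 − 9 = 1, and the invariant factors of ∂_1 are all 1, so H_0 = Z.
  H_1: rank ker ∂_1 − rank ∂_2 = (30 − 9) − 20 = 1, and ∂_2 has invariant factor 2 > 1, so H_1 = Z ⊕ Z/2Z.
  H_2: rank ker ∂_2 − rank ∂_3 = (20 − 20) − 0 = 0, and there is no ∂_3, so H_2 = 0.

H_0 = Z,  H_1 = Z ⊕ Z/2Z,  H_2 = 0.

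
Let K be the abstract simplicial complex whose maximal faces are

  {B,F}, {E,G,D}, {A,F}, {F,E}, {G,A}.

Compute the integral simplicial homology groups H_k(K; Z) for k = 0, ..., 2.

H_0 ≅ Z,  H_1 ≅ Z,  H_2 = 0.

Fix the vertex order A < B < D < E < F < G and write every simplex with vertices in increasing order. Then dim K = 2 and the simplices of K are:

  0-simplices (6): A, B, D, E, F, G
  1-simplices (7): AF, AG, BF, DE, DG, EF, EG
  2-simplices (1): DEG

Hence C_0 ≅ Z^6, C_1 ≅ Z^7, C_2 ≅ Z^1.

∂_1: C_1 → C_0 sends each edge [p,q] (with p < q) to q − p.
The resulting 6×7 matrix has rank 5, and its Smith normal form has invariant factors (1,1,1,1,1).

Boundary ∂_2: C_2 → C_1 sends each 2-simplex [p,q,r] to [q,r] − [p,r] + [p,q]. For instance
  ∂DEG = EG − DG + DE.
As a 7×1 matrix over Z this has rank 1, with invariant factors (1).

Now H_k = ker ∂_k / im ∂_{k+1}, so:

  H_0: rank C_0 − rank ∂_1 = 6 − 5 = 1, and the invariant factors of ∂_1 are all 1, so H_0 ≅ Z.
  H_1: rank ker ∂_1 − rank ∂_2 = (7 − 5) − 1 = 1, and the invariant factors of ∂_2 are all 1, so H_1 ≅ Z.
  H_2: rank ker ∂_2 − rank ∂_3 = (1 − 1) − 0 = 0, and there is no ∂_3, so H_2 ≅ 0.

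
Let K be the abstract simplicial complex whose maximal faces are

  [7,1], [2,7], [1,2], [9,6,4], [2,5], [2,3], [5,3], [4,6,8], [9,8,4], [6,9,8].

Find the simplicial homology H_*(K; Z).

H_0 ≅ Z^2,  H_1 ≅ Z^2,  H_2 ≅ Z.

Order the vertices as 1 < 2 < 3 < 4 < 5 < 6 < 7 < 8 < 9. Listing each simplex with vertices in this order, K has dimension 2 with simplices:

  0-simplices (9): [1], [2], [3], [4], [5], [6], [7], [8], [9]
  1-simplices (12): [1,2], [1,7], [2,3], [2,5], [2,7], [3,5], [4,6], [4,8], [4,9], [6,8], [6,9], [8,9]
  2-simplices (4): [4,6,8], [4,6,9], [4,8,9], [6,8,9]

giving chain groups C_0 ≅ Z^9, C_1 ≅ Z^12, C_2 ≅ Z^4.

The boundary map ∂_1: C_1 → C_0 sends each edge [p,q] (with p < q) to q − p. For instance
  ∂[1,2] = [2] − [1].
This gives a 9×12 integer matrix of rank 7; reducing to Smith normal form yields diagonal entries (1,1,1,1,1,1,1).

Boundary ∂_2: C_2 → C_1 acts by ∂[p,q,r] = [q,r] − [p,r] + [p,q]. For instance
  ∂[4,6,9] = [6,9] − [4,9] + [4,6],
  ∂[4,8,9] = [8,9] − [4,9] + [4,8].
As a 12×4 matrix over Z this has rank 3, with invariant factors (1,1,1).

Now H_k = ker ∂_k / im ∂_{k+1}, so:

  H_0: rank C_0 − rank ∂_1 = 9 − 7 = 2, and the invariant factors of ∂_1 are all 1, so H_0 = Z^2.
  H_1: rank ker ∂_1 − rank ∂_2 = (12 − 7) − 3 = 2, and the invariant factors of ∂_2 are all 1, so H_1 = Z^2.
  H_2: rank ker ∂_2 − rank ∂_3 = (4 − 3) − 0 = 1, and there is no ∂_3, so H_2 = Z.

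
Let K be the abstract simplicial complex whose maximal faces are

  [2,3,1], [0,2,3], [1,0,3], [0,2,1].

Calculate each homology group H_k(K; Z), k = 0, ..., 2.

Order the vertices as 0 < 1 < 2 < 3. Listing each simplex with vertices in this order, K has dimension 2 with simplices:

  0-simplices (4): [0], [1], [2], [3]
  1-simplices (6): [0,1], [0,2], [0,3], [1,2], [1,3], [2,3]
  2-simplices (4): [0,1,2], [0,1,3], [0,2,3], [1,2,3]

so the chain groups are C_0 ≅ Z^4, C_1 ≅ Z^6, C_2 ≅ Z^4.

∂_1: C_1 → C_0 sends each edge [p,q] (with p < q) to q − p. For instance
  ∂[2,3] = [3] − [2].
The resulting 4×6 matrix has rank 3, and its Smith normal form has invariant factors (1,1,1).

Boundary ∂_2: C_2 → C_1 acts by ∂[p,q,r] = [q,r] − [p,r] + [p,q]. For instance
  ∂[0,2,3] = [2,3] − [0,3] + [0,2],
  ∂[0,1,3] = [1,3] − [0,3] + [0,1].
The resulting 6×4 matrix has rank 3, and its Smith normal form has invariant factors (1,1,1).

Reading off H_k = ker ∂_k / im ∂_{k+1}:

  H_0: rank C_0 − rank ∂_1 = 4 − 3 = 1, and the invariant factors of ∂_1 are all 1, so H_0 = Z.
  H_1: rank ker ∂_1 − rank ∂_2 = (6 − 3) − 3 = 0, and the invariant factors of ∂_2 are all 1, so H_1 = 0.
  H_2: rank ker ∂_2 − rank ∂_3 = (4 − 3) − 0 = 1, and there is no ∂_3, so H_2 = Z.

H_0 ≅ Z,  H_1 = 0,  H_2 ≅ Z.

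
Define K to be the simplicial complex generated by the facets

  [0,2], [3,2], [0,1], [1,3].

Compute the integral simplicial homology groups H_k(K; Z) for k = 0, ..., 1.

We work with the vertex ordering 0 < 1 < 2 < 3. The simplices of K, each written with vertices in increasing order, are:

  0-simplices (4): [0], [1], [2], [3]
  1-simplices (4): [0,1], [0,2], [1,3], [2,3]

giving chain groups C_0 ≅ Z^4, C_1 ≅ Z^4.

The boundary map ∂_1: C_1 → C_0 sends each edge [p,q] (with p < q) to q − p. For instance
  ∂[1,3] = [3] − [1].
The resulting 4×4 matrix has rank 3, and its Smith normal form has invariant factors (1,1,1).

From H_k ≅ ker(∂_k) / im(∂_{k+1}) we obtain:

  H_0: rank C_0 − rank ∂_1 = 4 − 3 = 1, and the invariant factors of ∂_1 are all 1, so H_0 ≅ Z.
  H_1: rank ker ∂_1 − rank ∂_2 = (4 − 3) − 0 = 1, and there is no ∂_2, so H_1 ≅ Z.

H_0 = Z,  H_1 = Z.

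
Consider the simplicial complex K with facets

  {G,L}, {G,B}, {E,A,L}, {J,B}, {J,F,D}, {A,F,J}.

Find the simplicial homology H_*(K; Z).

K has 8 vertices, 11 edges, 3 triangles.
rank ∂_0 = 0, rank ∂_1 = 7 ⇒ b_0 = 8 − 0 − 7 = 1; all invariant factors of ∂_1 are 1 so no torsion. So H_0 = Z.
rank ∂_1 = 7, rank ∂_2 = 3 ⇒ b_1 = 11 − 7 − 3 = 1; all invariant factors of ∂_2 are 1 so no torsion. So H_1 = Z.
rank ∂_2 = 3, rank ∂_3 = 0 ⇒ b_2 = 3 − 3 − 0 = 0. So H_2 = 0.

H_0 = Z,  H_1 = Z,  H_2 = 0.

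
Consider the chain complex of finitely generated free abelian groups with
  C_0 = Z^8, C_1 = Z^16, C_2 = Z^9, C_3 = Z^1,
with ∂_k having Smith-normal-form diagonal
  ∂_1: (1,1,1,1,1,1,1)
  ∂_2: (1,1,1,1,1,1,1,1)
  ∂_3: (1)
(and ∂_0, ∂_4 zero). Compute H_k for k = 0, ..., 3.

H_0 ≅ Z,  H_1 ≅ Z,  H_2 = 0,  H_3 = 0.

H_0: b_0 = 8 − 0 − 7 = 1; torsion from ∂_1 factors > 1: none. So H_0 ≅ Z.
H_1: b_1 = 16 − 7 − 8 = 1; torsion from ∂_2 factors > 1: none. So H_1 ≅ Z.
H_2: b_2 = 9 − 8 − 1 = 0; torsion from ∂_3 factors > 1: none. So H_2 ≅ 0.
H_3: b_3 = 1 − 1 − 0 = 0; torsion from ∂_4 factors > 1: none. So H_3 ≅ 0.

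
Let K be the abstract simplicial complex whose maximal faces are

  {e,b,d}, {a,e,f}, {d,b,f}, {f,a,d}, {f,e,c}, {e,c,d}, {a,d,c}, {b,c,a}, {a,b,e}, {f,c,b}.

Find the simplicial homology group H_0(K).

H_0 ≅ Z.

We work with the vertex ordering a < b < c < d < e < f. The simplices of K, each written with vertices in increasing order, are:

  0-simplices (6): a, b, c, d, e, f
  1-simplices (15): ab, ac, ad, ae, af, bc, bd, be, bf, cd, ce, cf, de, df, ef
  2-simplices (10): abc, abe, acd, adf, aef, bcf, bde, bdf, cde, cef

Hence C_0 ≅ Z^6, C_1 ≅ Z^15, C_2 ≅ Z^10.

The boundary map ∂_1: C_1 → C_0 sends each edge [p,q] (with p < q) to q − p. For instance
  ∂bf = f − b.
As a 6×15 matrix over Z this has rank 5, with invariant factors (1,1,1,1,1).

Boundary ∂_2: C_2 → C_1 maps a triangle to the signed sum of its edges. For instance
  ∂bcf = cf − bf + bc,
  ∂bdf = df − bf + bd.
The resulting 15×10 matrix has rank 10, and its Smith normal form has invariant factors (1,1,1,1,1,1,1,1,1,2).

Reading off H_k = ker ∂_k / im ∂_{k+1}:

  H_0: rank C_0 − rank ∂_1 = 6 − 5 = 1, and the invariant factors of ∂_1 are all 1, so H_0 ≅ Z.

(K is a triangulation of the real projective plane RP^2.)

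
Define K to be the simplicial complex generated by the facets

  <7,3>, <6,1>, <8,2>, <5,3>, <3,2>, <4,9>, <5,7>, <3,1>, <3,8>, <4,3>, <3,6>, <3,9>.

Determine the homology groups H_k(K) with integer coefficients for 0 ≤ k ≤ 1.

H_0 = Z,  H_1 = Z^4.

Take the total order 1 < 2 < 3 < 4 < 5 < 6 < 7 < 8 < 9 on the vertex set. Then K (dimension 1) consists of the simplices:

  0-simplices (9): [1], [2], [3], [4], [5], [6], [7], [8], [9]
  1-simplices (12): [1,3], [1,6], [2,3], [2,8], [3,4], [3,5], [3,6], [3,7], [3,8], [3,9], [4,9], [5,7]

so the chain groups are C_0 ≅ Z^9, C_1 ≅ Z^12.

The boundary map ∂_1: C_1 → C_0 is given by ∂[p,q] = [q] − [p]. For instance
  ∂[3,6] = [6] − [3].
The resulting 9×12 matrix has rank 8, and its Smith normal form has invariant factors (1,1,1,1,1,1,1,1).

From H_k ≅ ker(∂_k) / im(∂_{k+1}) we obtain:

  H_0: rank C_0 − rank ∂_1 = 9 − 8 = 1, and the invariant factors of ∂_1 are all 1, so H_0 ≅ Z.
  H_1: rank ker ∂_1 − rank ∂_2 = (12 − 8) − 0 = 4, and there is no ∂_2, so H_1 ≅ Z^4.

(K is a triangulation of a wedge of 4 circles.)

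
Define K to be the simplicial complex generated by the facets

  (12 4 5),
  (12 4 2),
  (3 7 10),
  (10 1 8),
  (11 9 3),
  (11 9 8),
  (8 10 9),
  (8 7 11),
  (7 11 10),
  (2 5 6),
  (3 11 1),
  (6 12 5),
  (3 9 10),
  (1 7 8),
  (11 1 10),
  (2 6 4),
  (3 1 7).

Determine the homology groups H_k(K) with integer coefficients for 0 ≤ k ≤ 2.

Fix the vertex order 1 < 2 < 3 < 4 < 5 < 6 < 7 < 8 < 9 < 10 < 11 < 12 and write every simplex with vertices in increasing order. Then dim K = 2 and the simplices of K are:

  0-simplices (12): [1], [2], [3], [4], [5], [6], [7], [8], [9], [10], [11], [12]
  1-simplices (28): (28 of them)
  2-simplices (17): (17 of them)

Hence C_0 ≅ Z^12, C_1 ≅ Z^28, C_2 ≅ Z^17.

Boundary ∂_1: C_1 → C_0 is given by ∂[p,q] = [q] − [p].
As a 12×28 matrix over Z this has rank 10, with invariant factors (1,1,1,1,1,1,1,1,1,1).

The boundary map ∂_2: C_2 → C_1 sends each 2-simplex [p,q,r] to [q,r] − [p,r] + [p,q]. For instance
  ∂[1,8,10] = [8,10] − [1,10] + [1,8],
  ∂[3,9,10] = [9,10] − [3,10] + [3,9].
As a 28×17 matrix over Z this has rank 17, with invariant factors (1,1,1,1,1,1,1,1,1,1,1,1,1,1,1,1,2).

From H_k ≅ ker(∂_k) / im(∂_{k+1}) we obtain:

  H_0: rank C_0 − rank ∂_1 = 12 − 10 = 2, and the invariant factors of ∂_1 are all 1, so H_0 = Z^2.
  H_1: rank ker ∂_1 − rank ∂_2 = (28 − 10) − 17 = 1, and ∂_2 has invariant factor 2 > 1, so H_1 = Z ⊕ Z_2.
  H_2: rank ker ∂_2 − rank ∂_3 = (17 − 17) − 0 = 0, and there is no ∂_3, so H_2 = 0.

As a check, the Euler characteristic is 12 − 28 + 17 = 1, which agrees with 2 − 1 + 0 = 1.
(K is a triangulation of the disjoint union of the Möbius band and the real projective plane RP^2.)

H_0 = Z^2,  H_1 = Z ⊕ Z_2,  H_2 = 0.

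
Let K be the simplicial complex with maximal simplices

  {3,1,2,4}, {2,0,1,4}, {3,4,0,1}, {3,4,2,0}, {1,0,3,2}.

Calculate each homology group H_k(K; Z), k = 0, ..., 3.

H_0 ≅ Z,  H_1 = 0,  H_2 = 0,  H_3 ≅ Z.

Fix the vertex order 0 < 1 < 2 < 3 < 4 and write every simplex with vertices in increasing order. Then dim K = 3 and the simplices of K are:

  0-simplices (5): [0], [1], [2], [3], [4]
  1-simplices (10): [0,1], [0,2], [0,3], [0,4], [1,2], [1,3], [1,4], [2,3], [2,4], [3,4]
  2-simplices (10): [0,1,2], [0,1,3], [0,1,4], [0,2,3], [0,2,4], [0,3,4], [1,2,3], [1,2,4], [1,3,4], [2,3,4]
  3-simplices (5): [0,1,2,3], [0,1,2,4], [0,1,3,4], [0,2,3,4], [1,2,3,4]

giving chain groups C_0 ≅ Z^5, C_1 ≅ Z^10, C_2 ≅ Z^10, C_3 ≅ Z^5.

∂_1: C_1 → C_0 sends each edge [p,q] (with p < q) to q − p. For instance
  ∂[1,4] = [4] − [1].
The 5×10 boundary matrix has rank 4 and Smith normal form diag(1,1,1,1).

Boundary ∂_2: C_2 → C_1 acts by ∂[p,q,r] = [q,r] − [p,r] + [p,q]. For instance
  ∂[0,2,3] = [2,3] − [0,3] + [0,2],
  ∂[0,1,3] = [1,3] − [0,3] + [0,1].
The resulting 10×10 matrix has rank 6, and its Smith normal form has invariant factors (1,1,1,1,1,1).

Boundary ∂_3: C_3 → C_2 sends each 3-simplex σ to the alternating sum Σ_i (−1)^i (σ with its i-th vertex removed). For instance
  ∂[0,1,3,4] = [1,3,4] − [0,3,4] + [0,1,4] − [0,1,3],
  ∂[0,1,2,4] = [1,2,4] − [0,2,4] + [0,1,4] − [0,1,2].
The 10×5 boundary matrix has rank 4 and Smith normal form diag(1,1,1,1).

Now H_k = ker ∂_k / im ∂_{k+1}, so:

  H_0: rank C_0 − rank ∂_1 = 5 − 4 = 1, and the invariant factors of ∂_1 are all 1, so H_0 = Z.
  H_1: rank ker ∂_1 − rank ∂_2 = (10 − 4) − 6 = 0, and the invariant factors of ∂_2 are all 1, so H_1 = 0.
  H_2: rank ker ∂_2 − rank ∂_3 = (10 − 6) − 4 = 0, and the invariant factors of ∂_3 are all 1, so H_2 = 0.
  H_3: rank ker ∂_3 − rank ∂_4 = (5 − 4) − 0 = 1, and there is no ∂_4, so H_3 = Z.

As a check, the Euler characteristic is 5 − 10 + 10 − 5 = 0, which agrees with 1 − 0 + 0 − 1 = 0.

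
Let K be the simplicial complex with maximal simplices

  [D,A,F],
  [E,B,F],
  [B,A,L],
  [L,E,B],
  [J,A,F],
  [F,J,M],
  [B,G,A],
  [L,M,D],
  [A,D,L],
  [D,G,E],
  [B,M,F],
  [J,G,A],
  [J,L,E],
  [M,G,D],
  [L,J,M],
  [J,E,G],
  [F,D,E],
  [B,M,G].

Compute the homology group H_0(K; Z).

H_0 = Z.

Order the vertices as A < B < D < E < F < G < J < L < M. Listing each simplex with vertices in this order, K has dimension 2 with simplices:

  0-simplices (9): A, B, D, E, F, G, J, L, M
  1-simplices (27): AB, AD, AF, AG, AJ, AL, BE, BF, BG, BL, BM, DE, DF, DG, DL, DM, EF, EG, EJ, EL, FJ, FM, GJ, GM, JL, JM, LM
  2-simplices (18): ABG, ABL, ADF, ADL, AFJ, AGJ, BEF, BEL, BFM, BGM, DEF, DEG, DGM, DLM, EGJ, EJL, FJM, JLM

Hence C_0 ≅ Z^9, C_1 ≅ Z^27, C_2 ≅ Z^18.

∂_1: C_1 → C_0 sends each edge [p,q] (with p < q) to q − p. For instance
  ∂AD = D − A.
The resulting 9×27 matrix has rank 8, and its Smith normal form has invariant factors (1,1,1,1,1,1,1,1).

Boundary ∂_2: C_2 → C_1 maps a triangle to the signed sum of its edges. For instance
  ∂ABG = BG − AG + AB,
  ∂DLM = LM − DM + DL.
The resulting 27×18 matrix has rank 17, and its Smith normal form has invariant factors (1,1,1,1,1,1,1,1,1,1,1,1,1,1,1,1,1).

Reading off H_k = ker ∂_k / im ∂_{k+1}:

  H_0: rank C_0 − rank ∂_1 = 9 − 8 = 1, and the invariant factors of ∂_1 are all 1, so H_0 = Z.

(K is a triangulation of the torus T^2.)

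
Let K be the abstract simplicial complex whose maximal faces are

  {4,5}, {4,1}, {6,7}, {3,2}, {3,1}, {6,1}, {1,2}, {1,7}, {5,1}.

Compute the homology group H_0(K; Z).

Take the total order 1 < 2 < 3 < 4 < 5 < 6 < 7 on the vertex set. Then K (dimension 1) consists of the simplices:

  0-simplices (7): [1], [2], [3], [4], [5], [6], [7]
  1-simplices (9): [1,2], [1,3], [1,4], [1,5], [1,6], [1,7], [2,3], [4,5], [6,7]

so the chain groups are C_0 ≅ Z^7, C_1 ≅ Z^9.

The boundary map ∂_1: C_1 → C_0 maps an edge to its endpoints' difference, ∂[p,q] = q − p. For instance
  ∂[4,5] = [5] − [4].
The 7×9 boundary matrix has rank 6 and Smith normal form diag(1,1,1,1,1,1).

Computing H_k = (kernel of ∂_k) / (image of ∂_{k+1}):

  H_0: rank C_0 − rank ∂_1 = 7 − 6 = 1, and the invariant factors of ∂_1 are all 1, so H_0 = Z.

H_0 = Z.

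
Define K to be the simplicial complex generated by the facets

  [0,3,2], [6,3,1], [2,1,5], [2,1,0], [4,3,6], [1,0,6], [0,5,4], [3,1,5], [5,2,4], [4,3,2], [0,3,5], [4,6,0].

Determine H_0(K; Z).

H_0 ≅ Z.

Order the vertices as 0 < 1 < 2 < 3 < 4 < 5 < 6. Listing each simplex with vertices in this order, K has dimension 2 with simplices:

  0-simplices (7): [0], [1], [2], [3], [4], [5], [6]
  1-simplices (18): [0,1], [0,2], [0,3], [0,4], [0,5], [0,6], [1,2], [1,3], [1,5], [1,6], [2,3], [2,4], [2,5], [3,4], [3,5], [3,6], [4,5], [4,6]
  2-simplices (12): [0,1,2], [0,1,6], [0,2,3], [0,3,5], [0,4,5], [0,4,6], [1,2,5], [1,3,5], [1,3,6], [2,3,4], [2,4,5], [3,4,6]

so the chain groups are C_0 ≅ Z^7, C_1 ≅ Z^18, C_2 ≅ Z^12.

Boundary ∂_1: C_1 → C_0 sends each edge [p,q] (with p < q) to q − p.
As a 7×18 matrix over Z this has rank 6, with invariant factors (1,1,1,1,1,1).

Boundary ∂_2: C_2 → C_1 acts by ∂[p,q,r] = [q,r] − [p,r] + [p,q]. For instance
  ∂[1,3,5] = [3,5] − [1,5] + [1,3],
  ∂[1,3,6] = [3,6] − [1,6] + [1,3].
The 18×12 boundary matrix has rank 12 and Smith normal form diag(1,1,1,1,1,1,1,1,1,1,1,2).

Now H_k = ker ∂_k / im ∂_{k+1}, so:

  H_0: rank C_0 − rank ∂_1 = 7 − 6 = 1, and the invariant factors of ∂_1 are all 1, so H_0 ≅ Z.

(K is a triangulation of the real projective plane RP^2.)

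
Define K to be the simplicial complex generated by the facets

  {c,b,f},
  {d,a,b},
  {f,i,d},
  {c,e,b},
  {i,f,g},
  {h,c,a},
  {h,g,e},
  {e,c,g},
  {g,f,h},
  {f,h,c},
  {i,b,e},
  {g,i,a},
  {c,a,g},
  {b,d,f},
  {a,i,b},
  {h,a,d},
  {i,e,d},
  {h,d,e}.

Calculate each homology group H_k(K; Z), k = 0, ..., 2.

Order the vertices as a < b < c < d < e < f < g < h < i. Listing each simplex with vertices in this order, K has dimension 2 with simplices:

  0-simplices (9): a, b, c, d, e, f, g, h, i
  1-simplices (27): ab, ac, ad, ag, ah, ai, bc, bd, be, bf, bi, ce, cf, cg, ch, de, df, dh, di, eg, eh, ei, fg, fh, fi, gh, gi
  2-simplices (18): abd, abi, acg, ach, adh, agi, bce, bcf, bdf, bei, ceg, cfh, deh, dei, dfi, egh, fgh, fgi

Hence C_0 ≅ Z^9, C_1 ≅ Z^27, C_2 ≅ Z^18.

Boundary ∂_1: C_1 → C_0 sends each edge [p,q] (with p < q) to q − p. For instance
  ∂bf = f − b.
The 9×27 boundary matrix has rank 8 and Smith normal form diag(1,1,1,1,1,1,1,1).

The boundary map ∂_2: C_2 → C_1 sends each 2-simplex [p,q,r] to [q,r] − [p,r] + [p,q]. For instance
  ∂adh = dh − ah + ad,
  ∂abd = bd − ad + ab.
As a 27×18 matrix over Z this has rank 18, with invariant factors (1,1,1,1,1,1,1,1,1,1,1,1,1,1,1,1,1,2).

Now H_k = ker ∂_k / im ∂_{k+1}, so:

  H_0: rank C_0 − rank ∂_1 = 9 − 8 = 1, and the invariant factors of ∂_1 are all 1, so H_0 ≅ Z.
  H_1: rank ker ∂_1 − rank ∂_2 = (27 − 8) − 18 = 1, and ∂_2 has invariant factor 2 > 1, so H_1 ≅ Z ⊕ Z/2.
  H_2: rank ker ∂_2 − rank ∂_3 = (18 − 18) − 0 = 0, and there is no ∂_3, so H_2 ≅ 0.

As a check, the Euler characteristic is 9 − 27 + 18 = 0, which agrees with 1 − 1 + 0 = 0.

H_0 ≅ Z,  H_1 ≅ Z ⊕ Z/2,  H_2 = 0.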